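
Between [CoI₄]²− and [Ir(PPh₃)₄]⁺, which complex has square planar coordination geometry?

[Ir(PPh₃)₄]⁺

For [CoI₄]²−: Summing ligand charges against the −2 overall charge gives an oxidation state of +2 for cobalt. Cobalt is a group-9 element; Co(II) is therefore d⁷. For a high-spin 3d d⁷ ion with weak-field ligands the small Δₜ gives little square-planar CFSE advantage, so four ligands adopt the sterically favoured tetrahedral geometry. → tetrahedral.
For [Ir(PPh₃)₄]⁺: Ligand charges: triphenylphosphine is neutral. With an overall charge of +1 the iridium centre must be in the +1 oxidation state. Iridium is a group-9 element; Ir(I) is therefore d⁸. A 5d d⁸ ion has a large crystal-field splitting; square planar leaves the high-energy d_{x²−y²} orbital empty and maximises CFSE. → square planar.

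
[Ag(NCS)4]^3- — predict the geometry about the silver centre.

Each isothiocyanate is −1; balancing the −3 overall charge requires Ag(I).
Ag sits in group 11, so the d-electron count is 11 − 1 = 10.
Coordination number: 4.
A d¹⁰ ion has no crystal-field stabilisation preference between square planar and tetrahedral, so four ligands adopt the sterically favoured tetrahedral geometry.

tetrahedral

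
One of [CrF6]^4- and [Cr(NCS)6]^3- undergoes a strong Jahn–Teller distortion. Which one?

[CrF6]^4-: Ligand charges: each fluoride is −1. With an overall charge of −4 the chromium centre must be in the +2 oxidation state. Cr sits in group 6, so the d-electron count is 6 − 2 = 4. Fluoride is a weak-field ligand for a first-row metal, so the complex is high-spin. The t₂g³e_g¹ (high-spin) configuration has an unevenly filled e_g set; the Jahn–Teller theorem predicts a tetragonal distortion (typically axial elongation) to lift the degeneracy.
[Cr(NCS)6]^3-: Summing ligand charges against the −3 overall charge gives an oxidation state of +3 for chromium. Chromium is a group-6 element; Cr(III) is therefore d³. The d³ configuration leaves the e_g set evenly filled (or empty) — no strong Jahn–Teller driving force.

[CrF6]^4-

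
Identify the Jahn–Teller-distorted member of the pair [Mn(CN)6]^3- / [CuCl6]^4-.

[CuCl6]^4-

[Mn(CN)6]^3-: Ligand charges: each cyanide is −1. With an overall charge of −3 the manganese centre must be in the +3 oxidation state. Mn sits in group 7, so the d-electron count is 7 − 3 = 4. Cyanide is a strong-field ligand (high in the spectrochemical series) for a first-row metal, so the complex is low-spin. The d⁴ configuration leaves the e_g set evenly filled (or empty) — no strong Jahn–Teller driving force.
[CuCl6]^4-: Summing ligand charges against the −4 overall charge gives an oxidation state of +2 for copper. Copper is a group-11 element; Cu(II) is therefore d⁹. The t₂g⁶e_g³ configuration has an unevenly filled e_g set; the Jahn–Teller theorem predicts a tetragonal distortion (typically axial elongation) to lift the degeneracy.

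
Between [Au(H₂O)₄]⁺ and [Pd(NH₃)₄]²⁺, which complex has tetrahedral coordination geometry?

For [Au(H₂O)₄]⁺: Summing ligand charges against the +1 overall charge gives an oxidation state of +1 for gold. Group 11 minus oxidation state 1 gives a d¹⁰ configuration. A d¹⁰ ion has no crystal-field stabilisation preference between square planar and tetrahedral, so four ligands adopt the sterically favoured tetrahedral geometry. → tetrahedral.
For [Pd(NH₃)₄]²⁺: Summing ligand charges against the +2 overall charge gives an oxidation state of +2 for palladium. Palladium is a group-10 element; Pd(II) is therefore d⁸. A 4d d⁸ ion has a large crystal-field splitting; square planar leaves the high-energy d_{x²−y²} orbital empty and maximises CFSE. → square planar.

[Au(H₂O)₄]⁺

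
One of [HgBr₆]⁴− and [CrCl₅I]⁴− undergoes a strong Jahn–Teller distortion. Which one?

[HgBr₆]⁴−: Each bromide is −1; balancing the −4 overall charge requires Hg(II). Hg sits in group 12, so the d-electron count is 12 − 2 = 10. The d¹⁰ configuration leaves the e_g set evenly filled (or empty) — no strong Jahn–Teller driving force.
[CrCl₅I]⁴−: Summing ligand charges against the −4 overall charge gives an oxidation state of +2 for chromium. Chromium is a group-6 element; Cr(II) is therefore d⁴. Chloride and iodide are weak-field ligands for a first-row metal, so the complex is high-spin. The t₂g³e_g¹ (high-spin) configuration has an unevenly filled e_g set; the Jahn–Teller theorem predicts a tetragonal distortion (typically axial elongation) to lift the degeneracy.

[CrCl₅I]⁴−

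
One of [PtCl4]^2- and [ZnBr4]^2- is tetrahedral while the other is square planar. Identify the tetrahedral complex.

[ZnBr4]^2-

For [PtCl4]^2-: Each chloride is −1; balancing the −2 overall charge requires Pt(II). Pt sits in group 10, so the d-electron count is 10 − 2 = 8. A 5d d⁸ ion has a large crystal-field splitting; square planar leaves the high-energy d_{x²−y²} orbital empty and maximises CFSE. → square planar.
For [ZnBr4]^2-: Each bromide is −1; balancing the −2 overall charge requires Zn(II). Zn sits in group 12, so the d-electron count is 12 − 2 = 10. A d¹⁰ ion has no crystal-field stabilisation preference between square planar and tetrahedral, so four ligands adopt the sterically favoured tetrahedral geometry. → tetrahedral.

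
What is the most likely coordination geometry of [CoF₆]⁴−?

octahedral

Each fluoride is −1; balancing the −4 overall charge requires Co(II).
Co sits in group 9, so the d-electron count is 9 − 2 = 7.
With 6 monodentate ligands the coordination number is 6.
Six donors around a single metal centre give an octahedral coordination sphere.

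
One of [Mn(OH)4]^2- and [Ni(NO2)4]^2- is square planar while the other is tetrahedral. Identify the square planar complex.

For [Mn(OH)4]^2-: Ligand charges: each hydroxide is −1. With an overall charge of −2 the manganese centre must be in the +2 oxidation state. Manganese is a group-7 element; Mn(II) is therefore d⁵. A high-spin d⁵ ion has zero CFSE in either geometry, so four ligands adopt the sterically favoured tetrahedral geometry. → tetrahedral.
For [Ni(NO2)4]^2-: Ligand charges: each nitro (N-bound nitrite) is −1. With an overall charge of −2 the nickel centre must be in the +2 oxidation state. Group 10 minus oxidation state 2 gives a d⁸ configuration. Nitro (N-bound nitrite) is a strong-field ligand (high in the spectrochemical series). A 3d d⁸ ion with strong-field ligands gains enough CFSE to favour square planar over tetrahedral. → square planar.

[Ni(NO2)4]^2-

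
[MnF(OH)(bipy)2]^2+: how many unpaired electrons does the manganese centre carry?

Ligand charges: each fluoride is −1; each hydroxide is −1; 2,2′-bipyridine is neutral. With an overall charge of +2 the manganese centre must be in the +4 oxidation state.
Manganese is a group-7 element; Mn(IV) is therefore d³.
Counting donor atoms: 1×fluoride (monodentate) → 1 donor; 1×hydroxide (monodentate) → 1 donor; 2×2,2′-bipyridine (bidentate) → 4 donors. Coordination number = 6.
In an octahedral field the d³ configuration is t₂g³e_g⁰ (only one arrangement possible), giving 3 unpaired electrons.

3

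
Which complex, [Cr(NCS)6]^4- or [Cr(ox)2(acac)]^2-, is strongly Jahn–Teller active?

[Cr(NCS)6]^4-: Summing ligand charges against the −4 overall charge gives an oxidation state of +2 for chromium. Cr sits in group 6, so the d-electron count is 6 − 2 = 4. Isothiocyanate is a weak-field ligand for a first-row metal, so the complex is high-spin. The t₂g³e_g¹ (high-spin) configuration has an unevenly filled e_g set; the Jahn–Teller theorem predicts a tetragonal distortion (typically axial elongation) to lift the degeneracy.
[Cr(ox)2(acac)]^2-: Ligand charges: each oxalate is −2; each acetylacetonate is −1. With an overall charge of −2 the chromium centre must be in the +3 oxidation state. Group 6 minus oxidation state 3 gives a d³ configuration. The d³ configuration leaves the e_g set evenly filled (or empty) — no strong Jahn–Teller driving force.

[Cr(NCS)6]^4-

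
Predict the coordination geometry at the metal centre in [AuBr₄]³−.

Each bromide is −1; balancing the −3 overall charge requires Au(I).
Group 11 minus oxidation state 1 gives a d¹⁰ configuration.
With 4 monodentate ligands the coordination number is 4.
A d¹⁰ ion has no crystal-field stabilisation preference between square planar and tetrahedral, so four ligands adopt the sterically favoured tetrahedral geometry.

tetrahedral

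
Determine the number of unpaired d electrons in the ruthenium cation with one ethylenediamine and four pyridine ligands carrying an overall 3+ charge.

Summing ligand charges against the +3 overall charge gives an oxidation state of +3 for ruthenium.
Ruthenium is a group-8 element; Ru(III) is therefore d⁵.
Counting donor atoms: 1×ethylenediamine (bidentate) → 2 donors; 4×pyridine (monodentate) → 4 donors. Coordination number = 6.
The spin state decides the count: a 4d ion has a large Δₒ and is invariably low-spin.
An octahedral low-spin d⁵ ion is t₂g⁵e_g⁰, giving 1 unpaired electron.

1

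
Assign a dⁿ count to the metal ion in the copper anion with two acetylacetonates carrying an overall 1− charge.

Summing ligand charges against the −1 overall charge gives an oxidation state of +1 for copper.
Cu sits in group 11, so the d-electron count is 11 − 1 = 10.

d10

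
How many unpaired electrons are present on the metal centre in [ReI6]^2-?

Ligand charges: each iodide is −1. With an overall charge of −2 the rhenium centre must be in the +4 oxidation state.
Group 7 minus oxidation state 4 gives a d³ configuration.
In an octahedral field the d³ configuration is t₂g³e_g⁰ (only one arrangement possible), giving 3 unpaired electrons.

3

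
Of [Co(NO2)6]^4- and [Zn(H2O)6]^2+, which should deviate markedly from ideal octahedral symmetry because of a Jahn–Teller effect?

[Co(NO2)6]^4-: Ligand charges: each nitro (N-bound nitrite) is −1. With an overall charge of −4 the cobalt centre must be in the +2 oxidation state. Group 9 minus oxidation state 2 gives a d⁷ configuration. Nitro (N-bound nitrite) is a strong-field ligand (high in the spectrochemical series) for a first-row metal, so the complex is low-spin. The t₂g⁶e_g¹ (low-spin) configuration has an unevenly filled e_g set; the Jahn–Teller theorem predicts a tetragonal distortion (typically axial elongation) to lift the degeneracy.
[Zn(H2O)6]^2+: Summing ligand charges against the +2 overall charge gives an oxidation state of +2 for zinc. Zn sits in group 12, so the d-electron count is 12 − 2 = 10. The d¹⁰ configuration leaves the e_g set evenly filled (or empty) — no strong Jahn–Teller driving force.

[Co(NO2)6]^4-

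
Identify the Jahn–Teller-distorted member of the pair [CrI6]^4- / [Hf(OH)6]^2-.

[CrI6]^4-: Summing ligand charges against the −4 overall charge gives an oxidation state of +2 for chromium. Cr sits in group 6, so the d-electron count is 6 − 2 = 4. Iodide is a weak-field ligand for a first-row metal, so the complex is high-spin. The t₂g³e_g¹ (high-spin) configuration has an unevenly filled e_g set; the Jahn–Teller theorem predicts a tetragonal distortion (typically axial elongation) to lift the degeneracy.
[Hf(OH)6]^2-: Ligand charges: each hydroxide is −1. With an overall charge of −2 the hafnium centre must be in the +4 oxidation state. Group 4 minus oxidation state 4 gives a d⁰ configuration. The d⁰ configuration leaves the e_g set evenly filled (or empty) — no strong Jahn–Teller driving force.

[CrI6]^4-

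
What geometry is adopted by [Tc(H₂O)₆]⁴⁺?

Summing ligand charges against the +4 overall charge gives an oxidation state of +4 for technetium.
Technetium is a group-7 element; Tc(IV) is therefore d³.
Coordination number: 6.
Six donors around a single metal centre give an octahedral coordination sphere.

octahedral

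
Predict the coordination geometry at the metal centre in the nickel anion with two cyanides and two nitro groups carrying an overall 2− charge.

square planar

Ligand charges: each cyanide is −1; each nitro (N-bound nitrite) is −1. With an overall charge of −2 the nickel centre must be in the +2 oxidation state.
Group 10 minus oxidation state 2 gives a d⁸ configuration.
With 4 monodentate ligands the coordination number is 4.
Cyanide and nitro (N-bound nitrite) are strong-field ligands (high in the spectrochemical series).
A 3d d⁸ ion with strong-field ligands gains enough CFSE to favour square planar over tetrahedral.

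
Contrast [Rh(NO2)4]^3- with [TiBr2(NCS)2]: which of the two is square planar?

For [Rh(NO2)4]^3-: Ligand charges: each nitro (N-bound nitrite) is −1. With an overall charge of −3 the rhodium centre must be in the +1 oxidation state. Rhodium is a group-9 element; Rh(I) is therefore d⁸. A 4d d⁸ ion has a large crystal-field splitting; square planar leaves the high-energy d_{x²−y²} orbital empty and maximises CFSE. → square planar.
For [TiBr2(NCS)2]: Each bromide is −1; each isothiocyanate is −1; balancing the 0 overall charge requires Ti(IV). Titanium is a group-4 element; Ti(IV) is therefore d⁰. A d⁰ ion has no crystal-field stabilisation preference between square planar and tetrahedral, so four ligands adopt the sterically favoured tetrahedral geometry. → tetrahedral.

[Rh(NO2)4]^3-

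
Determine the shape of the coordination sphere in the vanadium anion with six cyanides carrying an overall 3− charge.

Summing ligand charges against the −3 overall charge gives an oxidation state of +3 for vanadium.
Group 5 minus oxidation state 3 gives a d² configuration.
With 6 monodentate ligands the coordination number is 6.
Six donors around a single metal centre give an octahedral coordination sphere.

octahedral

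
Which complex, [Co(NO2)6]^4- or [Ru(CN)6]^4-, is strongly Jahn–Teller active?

[Co(NO2)6]^4-

[Co(NO2)6]^4-: Summing ligand charges against the −4 overall charge gives an oxidation state of +2 for cobalt. Group 9 minus oxidation state 2 gives a d⁷ configuration. Nitro (N-bound nitrite) is a strong-field ligand (high in the spectrochemical series) for a first-row metal, so the complex is low-spin. The t₂g⁶e_g¹ (low-spin) configuration has an unevenly filled e_g set; the Jahn–Teller theorem predicts a tetragonal distortion (typically axial elongation) to lift the degeneracy.
[Ru(CN)6]^4-: Ligand charges: each cyanide is −1. With an overall charge of −4 the ruthenium centre must be in the +2 oxidation state. Group 8 minus oxidation state 2 gives a d⁶ configuration. A 4d ion has a large Δₒ and is invariably low-spin. The d⁶ configuration leaves the e_g set evenly filled (or empty) — no strong Jahn–Teller driving force.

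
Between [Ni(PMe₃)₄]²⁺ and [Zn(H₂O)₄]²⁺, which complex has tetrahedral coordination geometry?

[Zn(H₂O)₄]²⁺

For [Ni(PMe₃)₄]²⁺: Summing ligand charges against the +2 overall charge gives an oxidation state of +2 for nickel. Nickel is a group-10 element; Ni(II) is therefore d⁸. Trimethylphosphine is a strong-field ligand (high in the spectrochemical series). A 3d d⁸ ion with strong-field ligands gains enough CFSE to favour square planar over tetrahedral. → square planar.
For [Zn(H₂O)₄]²⁺: Summing ligand charges against the +2 overall charge gives an oxidation state of +2 for zinc. Zinc is a group-12 element; Zn(II) is therefore d¹⁰. A d¹⁰ ion has no crystal-field stabilisation preference between square planar and tetrahedral, so four ligands adopt the sterically favoured tetrahedral geometry. → tetrahedral.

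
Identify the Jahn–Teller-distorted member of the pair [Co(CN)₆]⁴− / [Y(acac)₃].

[Co(CN)₆]⁴−

[Co(CN)₆]⁴−: Each cyanide is −1; balancing the −4 overall charge requires Co(II). Co sits in group 9, so the d-electron count is 9 − 2 = 7. Cyanide is a strong-field ligand (high in the spectrochemical series) for a first-row metal, so the complex is low-spin. The t₂g⁶e_g¹ (low-spin) configuration has an unevenly filled e_g set; the Jahn–Teller theorem predicts a tetragonal distortion (typically axial elongation) to lift the degeneracy.
[Y(acac)₃]: Summing ligand charges against the 0 overall charge gives an oxidation state of +3 for yttrium. Y sits in group 3, so the d-electron count is 3 − 3 = 0. The d⁰ configuration leaves the e_g set evenly filled (or empty) — no strong Jahn–Teller driving force.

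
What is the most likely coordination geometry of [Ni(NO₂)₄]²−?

square planar

Each nitro (N-bound nitrite) is −1; balancing the −2 overall charge requires Ni(II).
Ni sits in group 10, so the d-electron count is 10 − 2 = 8.
Coordination number: 4.
Nitro (N-bound nitrite) is a strong-field ligand (high in the spectrochemical series).
A 3d d⁸ ion with strong-field ligands gains enough CFSE to favour square planar over tetrahedral.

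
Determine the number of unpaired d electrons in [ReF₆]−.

2

Summing ligand charges against the −1 overall charge gives an oxidation state of +5 for rhenium.
Rhenium is a group-7 element; Re(V) is therefore d².
In an octahedral field the d² configuration is t₂g²e_g⁰ (only one arrangement possible), giving 2 unpaired electrons.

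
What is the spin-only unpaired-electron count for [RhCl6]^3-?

0

Ligand charges: each chloride is −1. With an overall charge of −3 the rhodium centre must be in the +3 oxidation state.
Group 9 minus oxidation state 3 gives a d⁶ configuration.
The spin state decides the count: a 4d ion has a large Δₒ and is invariably low-spin.
An octahedral low-spin d⁶ ion is t₂g⁶e_g⁰, giving 0 unpaired electrons.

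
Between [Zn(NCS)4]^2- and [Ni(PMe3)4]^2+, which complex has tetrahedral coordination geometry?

For [Zn(NCS)4]^2-: Ligand charges: each isothiocyanate is −1. With an overall charge of −2 the zinc centre must be in the +2 oxidation state. Zn sits in group 12, so the d-electron count is 12 − 2 = 10. A d¹⁰ ion has no crystal-field stabilisation preference between square planar and tetrahedral, so four ligands adopt the sterically favoured tetrahedral geometry. → tetrahedral.
For [Ni(PMe3)4]^2+: Trimethylphosphine is neutral; balancing the +2 overall charge requires Ni(II). Group 10 minus oxidation state 2 gives a d⁸ configuration. Trimethylphosphine is a strong-field ligand (high in the spectrochemical series). A 3d d⁸ ion with strong-field ligands gains enough CFSE to favour square planar over tetrahedral. → square planar.

[Zn(NCS)4]^2-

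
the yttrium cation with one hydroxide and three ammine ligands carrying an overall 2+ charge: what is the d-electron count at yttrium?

d⁰

Ligand charges: each hydroxide is −1; ammonia is neutral. With an overall charge of +2 the yttrium centre must be in the +3 oxidation state.
Y sits in group 3, so the d-electron count is 3 − 3 = 0.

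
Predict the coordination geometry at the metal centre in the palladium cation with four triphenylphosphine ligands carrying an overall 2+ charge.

square planar

Summing ligand charges against the +2 overall charge gives an oxidation state of +2 for palladium.
Group 10 minus oxidation state 2 gives a d⁸ configuration.
With 4 monodentate ligands the coordination number is 4.
A 4d d⁸ ion has a large crystal-field splitting; square planar leaves the high-energy d_{x²−y²} orbital empty and maximises CFSE.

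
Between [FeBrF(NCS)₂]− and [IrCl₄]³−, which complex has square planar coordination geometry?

For [FeBrF(NCS)₂]−: Each bromide is −1; each fluoride is −1; each isothiocyanate is −1; balancing the −1 overall charge requires Fe(III). Group 8 minus oxidation state 3 gives a d⁵ configuration. A high-spin d⁵ ion has zero CFSE in either geometry, so four ligands adopt the sterically favoured tetrahedral geometry. → tetrahedral.
For [IrCl₄]³−: Each chloride is −1; balancing the −3 overall charge requires Ir(I). Iridium is a group-9 element; Ir(I) is therefore d⁸. A 5d d⁸ ion has a large crystal-field splitting; square planar leaves the high-energy d_{x²−y²} orbital empty and maximises CFSE. → square planar.

[IrCl₄]³−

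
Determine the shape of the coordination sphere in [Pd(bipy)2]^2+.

Summing ligand charges against the +2 overall charge gives an oxidation state of +2 for palladium.
Palladium is a group-10 element; Pd(II) is therefore d⁸.
Counting donor atoms: 2×2,2′-bipyridine (bidentate) → 4 donors. Coordination number = 4.
A 4d d⁸ ion has a large crystal-field splitting; square planar leaves the high-energy d_{x²−y²} orbital empty and maximises CFSE.

square planar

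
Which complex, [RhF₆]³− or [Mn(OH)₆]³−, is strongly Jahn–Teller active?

[RhF₆]³−: Each fluoride is −1; balancing the −3 overall charge requires Rh(III). Group 9 minus oxidation state 3 gives a d⁶ configuration. A 4d ion has a large Δₒ and is invariably low-spin. The d⁶ configuration leaves the e_g set evenly filled (or empty) — no strong Jahn–Teller driving force.
[Mn(OH)₆]³−: Each hydroxide is −1; balancing the −3 overall charge requires Mn(III). Mn sits in group 7, so the d-electron count is 7 − 3 = 4. Hydroxide is a weak-field ligand for a first-row metal, so the complex is high-spin. The t₂g³e_g¹ (high-spin) configuration has an unevenly filled e_g set; the Jahn–Teller theorem predicts a tetragonal distortion (typically axial elongation) to lift the degeneracy.

[Mn(OH)₆]³−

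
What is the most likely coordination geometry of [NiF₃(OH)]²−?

tetrahedral

Each fluoride is −1; each hydroxide is −1; balancing the −2 overall charge requires Ni(II).
Group 10 minus oxidation state 2 gives a d⁸ configuration.
Coordination number: 4.
Fluoride and hydroxide are weak-field ligands.
With weak-field ligands the CFSE gain from square planar is small, so a 3d d⁸ ion takes the sterically preferred tetrahedral geometry.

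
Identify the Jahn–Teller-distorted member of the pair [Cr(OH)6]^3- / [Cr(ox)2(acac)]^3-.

[Cr(ox)2(acac)]^3-

[Cr(OH)6]^3-: Summing ligand charges against the −3 overall charge gives an oxidation state of +3 for chromium. Group 6 minus oxidation state 3 gives a d³ configuration. The d³ configuration leaves the e_g set evenly filled (or empty) — no strong Jahn–Teller driving force.
[Cr(ox)2(acac)]^3-: Summing ligand charges against the −3 overall charge gives an oxidation state of +2 for chromium. Chromium is a group-6 element; Cr(II) is therefore d⁴. Acetylacetonate and oxalate are weak-field ligands for a first-row metal, so the complex is high-spin. The t₂g³e_g¹ (high-spin) configuration has an unevenly filled e_g set; the Jahn–Teller theorem predicts a tetragonal distortion (typically axial elongation) to lift the degeneracy.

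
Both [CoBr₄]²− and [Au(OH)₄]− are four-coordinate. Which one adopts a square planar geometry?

[Au(OH)₄]−

For [CoBr₄]²−: Each bromide is −1; balancing the −2 overall charge requires Co(II). Group 9 minus oxidation state 2 gives a d⁷ configuration. For a high-spin 3d d⁷ ion with weak-field ligands the small Δₜ gives little square-planar CFSE advantage, so four ligands adopt the sterically favoured tetrahedral geometry. → tetrahedral.
For [Au(OH)₄]−: Ligand charges: each hydroxide is −1. With an overall charge of −1 the gold centre must be in the +3 oxidation state. Group 11 minus oxidation state 3 gives a d⁸ configuration. A 5d d⁸ ion has a large crystal-field splitting; square planar leaves the high-energy d_{x²−y²} orbital empty and maximises CFSE. → square planar.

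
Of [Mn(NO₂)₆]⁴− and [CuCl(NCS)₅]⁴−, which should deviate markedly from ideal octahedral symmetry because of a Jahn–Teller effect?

[Mn(NO₂)₆]⁴−: Summing ligand charges against the −4 overall charge gives an oxidation state of +2 for manganese. Manganese is a group-7 element; Mn(II) is therefore d⁵. Nitro (N-bound nitrite) is a strong-field ligand (high in the spectrochemical series) for a first-row metal, so the complex is low-spin. The d⁵ configuration leaves the e_g set evenly filled (or empty) — no strong Jahn–Teller driving force.
[CuCl(NCS)₅]⁴−: Ligand charges: each chloride is −1; each isothiocyanate is −1. With an overall charge of −4 the copper centre must be in the +2 oxidation state. Group 11 minus oxidation state 2 gives a d⁹ configuration. The t₂g⁶e_g³ configuration has an unevenly filled e_g set; the Jahn–Teller theorem predicts a tetragonal distortion (typically axial elongation) to lift the degeneracy.

[CuCl(NCS)₅]⁴−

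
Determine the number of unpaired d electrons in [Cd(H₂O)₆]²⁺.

Summing ligand charges against the +2 overall charge gives an oxidation state of +2 for cadmium.
Group 12 minus oxidation state 2 gives a d¹⁰ configuration.
In an octahedral field the d¹⁰ configuration is t₂g⁶e_g⁴, giving 0 unpaired electrons.

0 unpaired electrons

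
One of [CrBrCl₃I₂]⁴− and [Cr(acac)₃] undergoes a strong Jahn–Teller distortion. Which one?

[CrBrCl₃I₂]⁴−: Ligand charges: each bromide is −1; each chloride is −1; each iodide is −1. With an overall charge of −4 the chromium centre must be in the +2 oxidation state. Chromium is a group-6 element; Cr(II) is therefore d⁴. Bromide, chloride, and iodide are weak-field ligands for a first-row metal, so the complex is high-spin. The t₂g³e_g¹ (high-spin) configuration has an unevenly filled e_g set; the Jahn–Teller theorem predicts a tetragonal distortion (typically axial elongation) to lift the degeneracy.
[Cr(acac)₃]: Summing ligand charges against the 0 overall charge gives an oxidation state of +3 for chromium. Cr sits in group 6, so the d-electron count is 6 − 3 = 3. The d³ configuration leaves the e_g set evenly filled (or empty) — no strong Jahn–Teller driving force.

[CrBrCl₃I₂]⁴−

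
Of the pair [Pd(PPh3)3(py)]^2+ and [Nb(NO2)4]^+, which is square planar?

[Pd(PPh3)3(py)]^2+

For [Pd(PPh3)3(py)]^2+: Summing ligand charges against the +2 overall charge gives an oxidation state of +2 for palladium. Pd sits in group 10, so the d-electron count is 10 − 2 = 8. A 4d d⁸ ion has a large crystal-field splitting; square planar leaves the high-energy d_{x²−y²} orbital empty and maximises CFSE. → square planar.
For [Nb(NO2)4]^+: Summing ligand charges against the +1 overall charge gives an oxidation state of +5 for niobium. Niobium is a group-5 element; Nb(V) is therefore d⁰. A d⁰ ion has no crystal-field stabilisation preference between square planar and tetrahedral, so four ligands adopt the sterically favoured tetrahedral geometry. → tetrahedral.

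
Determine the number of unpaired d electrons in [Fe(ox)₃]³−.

5

Summing ligand charges against the −3 overall charge gives an oxidation state of +3 for iron.
Fe sits in group 8, so the d-electron count is 8 − 3 = 5.
Counting donor atoms: 3×oxalate (bidentate) → 6 donors. Coordination number = 6.
The spin state decides the count: Oxalate is a weak-field ligand for a first-row metal, so the complex is high-spin.
An octahedral high-spin d⁵ ion is t₂g³e_g², giving 5 unpaired electrons.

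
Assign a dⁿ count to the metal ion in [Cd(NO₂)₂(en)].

Summing ligand charges against the 0 overall charge gives an oxidation state of +2 for cadmium.
Cd sits in group 12, so the d-electron count is 12 − 2 = 10.

d10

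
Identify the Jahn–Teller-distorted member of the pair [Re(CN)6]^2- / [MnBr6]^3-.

[Re(CN)6]^2-: Each cyanide is −1; balancing the −2 overall charge requires Re(IV). Re sits in group 7, so the d-electron count is 7 − 4 = 3. The d³ configuration leaves the e_g set evenly filled (or empty) — no strong Jahn–Teller driving force.
[MnBr6]^3-: Summing ligand charges against the −3 overall charge gives an oxidation state of +3 for manganese. Manganese is a group-7 element; Mn(III) is therefore d⁴. Bromide is a weak-field ligand for a first-row metal, so the complex is high-spin. The t₂g³e_g¹ (high-spin) configuration has an unevenly filled e_g set; the Jahn–Teller theorem predicts a tetragonal distortion (typically axial elongation) to lift the degeneracy.

[MnBr6]^3-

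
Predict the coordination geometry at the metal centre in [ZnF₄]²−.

tetrahedral

Summing ligand charges against the −2 overall charge gives an oxidation state of +2 for zinc.
Zn sits in group 12, so the d-electron count is 12 − 2 = 10.
With 4 monodentate ligands the coordination number is 4.
A d¹⁰ ion has no crystal-field stabilisation preference between square planar and tetrahedral, so four ligands adopt the sterically favoured tetrahedral geometry.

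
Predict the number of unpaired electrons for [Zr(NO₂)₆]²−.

Summing ligand charges against the −2 overall charge gives an oxidation state of +4 for zirconium.
Zirconium is a group-4 element; Zr(IV) is therefore d⁰.
In an octahedral field the d⁰ configuration is t₂g⁰e_g⁰, giving 0 unpaired electrons.

0 unpaired electrons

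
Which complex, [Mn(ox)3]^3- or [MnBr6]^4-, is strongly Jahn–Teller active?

[Mn(ox)3]^3-: Ligand charges: each oxalate is −2. With an overall charge of −3 the manganese centre must be in the +3 oxidation state. Group 7 minus oxidation state 3 gives a d⁴ configuration. Oxalate is a weak-field ligand for a first-row metal, so the complex is high-spin. The t₂g³e_g¹ (high-spin) configuration has an unevenly filled e_g set; the Jahn–Teller theorem predicts a tetragonal distortion (typically axial elongation) to lift the degeneracy.
[MnBr6]^4-: Summing ligand charges against the −4 overall charge gives an oxidation state of +2 for manganese. Mn sits in group 7, so the d-electron count is 7 − 2 = 5. Bromide is a weak-field ligand for a first-row metal, so the complex is high-spin. The d⁵ configuration leaves the e_g set evenly filled (or empty) — no strong Jahn–Teller driving force.

[Mn(ox)3]^3-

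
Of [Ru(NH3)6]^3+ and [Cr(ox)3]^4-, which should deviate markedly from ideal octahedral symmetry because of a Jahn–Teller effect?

[Cr(ox)3]^4-

[Ru(NH3)6]^3+: Ammonia is neutral; balancing the +3 overall charge requires Ru(III). Ruthenium is a group-8 element; Ru(III) is therefore d⁵. A 4d ion has a large Δₒ and is invariably low-spin. The d⁵ configuration leaves the e_g set evenly filled (or empty) — no strong Jahn–Teller driving force.
[Cr(ox)3]^4-: Ligand charges: each oxalate is −2. With an overall charge of −4 the chromium centre must be in the +2 oxidation state. Chromium is a group-6 element; Cr(II) is therefore d⁴. Oxalate is a weak-field ligand for a first-row metal, so the complex is high-spin. The t₂g³e_g¹ (high-spin) configuration has an unevenly filled e_g set; the Jahn–Teller theorem predicts a tetragonal distortion (typically axial elongation) to lift the degeneracy.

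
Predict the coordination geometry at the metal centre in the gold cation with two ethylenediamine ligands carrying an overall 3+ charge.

Ethylenediamine is neutral; balancing the +3 overall charge requires Au(III).
Au sits in group 11, so the d-electron count is 11 − 3 = 8.
Counting donor atoms: 2×ethylenediamine (bidentate) → 4 donors. Coordination number = 4.
A 5d d⁸ ion has a large crystal-field splitting; square planar leaves the high-energy d_{x²−y²} orbital empty and maximises CFSE.

square planar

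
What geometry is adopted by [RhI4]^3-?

Ligand charges: each iodide is −1. With an overall charge of −3 the rhodium centre must be in the +1 oxidation state.
Rhodium is a group-9 element; Rh(I) is therefore d⁸.
With 4 monodentate ligands the coordination number is 4.
A 4d d⁸ ion has a large crystal-field splitting; square planar leaves the high-energy d_{x²−y²} orbital empty and maximises CFSE.

square planar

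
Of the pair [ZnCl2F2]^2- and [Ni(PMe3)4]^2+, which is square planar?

For [ZnCl2F2]^2-: Summing ligand charges against the −2 overall charge gives an oxidation state of +2 for zinc. Zn sits in group 12, so the d-electron count is 12 − 2 = 10. A d¹⁰ ion has no crystal-field stabilisation preference between square planar and tetrahedral, so four ligands adopt the sterically favoured tetrahedral geometry. → tetrahedral.
For [Ni(PMe3)4]^2+: Trimethylphosphine is neutral; balancing the +2 overall charge requires Ni(II). Nickel is a group-10 element; Ni(II) is therefore d⁸. Trimethylphosphine is a strong-field ligand (high in the spectrochemical series). A 3d d⁸ ion with strong-field ligands gains enough CFSE to favour square planar over tetrahedral. → square planar.

[Ni(PMe3)4]^2+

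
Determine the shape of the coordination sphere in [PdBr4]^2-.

square planar

Ligand charges: each bromide is −1. With an overall charge of −2 the palladium centre must be in the +2 oxidation state.
Pd sits in group 10, so the d-electron count is 10 − 2 = 8.
Coordination number: 4.
A 4d d⁸ ion has a large crystal-field splitting; square planar leaves the high-energy d_{x²−y²} orbital empty and maximises CFSE.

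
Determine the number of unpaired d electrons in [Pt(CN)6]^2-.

Each cyanide is −1; balancing the −2 overall charge requires Pt(IV).
Group 10 minus oxidation state 4 gives a d⁶ configuration.
The spin state decides the count: a 5d ion has a large Δₒ and is invariably low-spin.
An octahedral low-spin d⁶ ion is t₂g⁶e_g⁰, giving 0 unpaired electrons.

0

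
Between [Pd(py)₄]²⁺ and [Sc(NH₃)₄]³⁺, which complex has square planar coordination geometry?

For [Pd(py)₄]²⁺: Summing ligand charges against the +2 overall charge gives an oxidation state of +2 for palladium. Palladium is a group-10 element; Pd(II) is therefore d⁸. A 4d d⁸ ion has a large crystal-field splitting; square planar leaves the high-energy d_{x²−y²} orbital empty and maximises CFSE. → square planar.
For [Sc(NH₃)₄]³⁺: Summing ligand charges against the +3 overall charge gives an oxidation state of +3 for scandium. Sc sits in group 3, so the d-electron count is 3 − 3 = 0. A d⁰ ion has no crystal-field stabilisation preference between square planar and tetrahedral, so four ligands adopt the sterically favoured tetrahedral geometry. → tetrahedral.

[Pd(py)₄]²⁺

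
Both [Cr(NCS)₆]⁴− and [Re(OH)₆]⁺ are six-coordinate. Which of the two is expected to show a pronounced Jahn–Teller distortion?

[Cr(NCS)₆]⁴−

[Cr(NCS)₆]⁴−: Ligand charges: each isothiocyanate is −1. With an overall charge of −4 the chromium centre must be in the +2 oxidation state. Group 6 minus oxidation state 2 gives a d⁴ configuration. Isothiocyanate is a weak-field ligand for a first-row metal, so the complex is high-spin. The t₂g³e_g¹ (high-spin) configuration has an unevenly filled e_g set; the Jahn–Teller theorem predicts a tetragonal distortion (typically axial elongation) to lift the degeneracy.
[Re(OH)₆]⁺: Ligand charges: each hydroxide is −1. With an overall charge of +1 the rhenium centre must be in the +7 oxidation state. Re sits in group 7, so the d-electron count is 7 − 7 = 0. The d⁰ configuration leaves the e_g set evenly filled (or empty) — no strong Jahn–Teller driving force.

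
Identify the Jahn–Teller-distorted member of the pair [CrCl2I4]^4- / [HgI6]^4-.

[CrCl2I4]^4-

[CrCl2I4]^4-: Ligand charges: each chloride is −1; each iodide is −1. With an overall charge of −4 the chromium centre must be in the +2 oxidation state. Group 6 minus oxidation state 2 gives a d⁴ configuration. Chloride and iodide are weak-field ligands for a first-row metal, so the complex is high-spin. The t₂g³e_g¹ (high-spin) configuration has an unevenly filled e_g set; the Jahn–Teller theorem predicts a tetragonal distortion (typically axial elongation) to lift the degeneracy.
[HgI6]^4-: Each iodide is −1; balancing the −4 overall charge requires Hg(II). Hg sits in group 12, so the d-electron count is 12 − 2 = 10. The d¹⁰ configuration leaves the e_g set evenly filled (or empty) — no strong Jahn–Teller driving force.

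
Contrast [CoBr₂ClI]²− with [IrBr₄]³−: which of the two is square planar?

For [CoBr₂ClI]²−: Each bromide is −1; each chloride is −1; each iodide is −1; balancing the −2 overall charge requires Co(II). Co sits in group 9, so the d-electron count is 9 − 2 = 7. For a high-spin 3d d⁷ ion with weak-field ligands the small Δₜ gives little square-planar CFSE advantage, so four ligands adopt the sterically favoured tetrahedral geometry. → tetrahedral.
For [IrBr₄]³−: Summing ligand charges against the −3 overall charge gives an oxidation state of +1 for iridium. Group 9 minus oxidation state 1 gives a d⁸ configuration. A 5d d⁸ ion has a large crystal-field splitting; square planar leaves the high-energy d_{x²−y²} orbital empty and maximises CFSE. → square planar.

[IrBr₄]³−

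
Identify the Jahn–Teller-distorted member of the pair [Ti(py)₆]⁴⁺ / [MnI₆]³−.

[Ti(py)₆]⁴⁺: Ligand charges: pyridine is neutral. With an overall charge of +4 the titanium centre must be in the +4 oxidation state. Ti sits in group 4, so the d-electron count is 4 − 4 = 0. The d⁰ configuration leaves the e_g set evenly filled (or empty) — no strong Jahn–Teller driving force.
[MnI₆]³−: Summing ligand charges against the −3 overall charge gives an oxidation state of +3 for manganese. Manganese is a group-7 element; Mn(III) is therefore d⁴. Iodide is a weak-field ligand for a first-row metal, so the complex is high-spin. The t₂g³e_g¹ (high-spin) configuration has an unevenly filled e_g set; the Jahn–Teller theorem predicts a tetragonal distortion (typically axial elongation) to lift the degeneracy.

[MnI₆]³−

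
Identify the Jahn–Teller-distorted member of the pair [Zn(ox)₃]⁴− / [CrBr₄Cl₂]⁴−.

[CrBr₄Cl₂]⁴−

[Zn(ox)₃]⁴−: Summing ligand charges against the −4 overall charge gives an oxidation state of +2 for zinc. Group 12 minus oxidation state 2 gives a d¹⁰ configuration. The d¹⁰ configuration leaves the e_g set evenly filled (or empty) — no strong Jahn–Teller driving force.
[CrBr₄Cl₂]⁴−: Summing ligand charges against the −4 overall charge gives an oxidation state of +2 for chromium. Group 6 minus oxidation state 2 gives a d⁴ configuration. Bromide and chloride are weak-field ligands for a first-row metal, so the complex is high-spin. The t₂g³e_g¹ (high-spin) configuration has an unevenly filled e_g set; the Jahn–Teller theorem predicts a tetragonal distortion (typically axial elongation) to lift the degeneracy.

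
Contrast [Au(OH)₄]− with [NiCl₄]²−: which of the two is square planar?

For [Au(OH)₄]−: Each hydroxide is −1; balancing the −1 overall charge requires Au(III). Au sits in group 11, so the d-electron count is 11 − 3 = 8. A 5d d⁸ ion has a large crystal-field splitting; square planar leaves the high-energy d_{x²−y²} orbital empty and maximises CFSE. → square planar.
For [NiCl₄]²−: Each chloride is −1; balancing the −2 overall charge requires Ni(II). Nickel is a group-10 element; Ni(II) is therefore d⁸. Chloride is a weak-field ligand. With weak-field ligands the CFSE gain from square planar is small, so a 3d d⁸ ion takes the sterically preferred tetrahedral geometry. → tetrahedral.

[Au(OH)₄]−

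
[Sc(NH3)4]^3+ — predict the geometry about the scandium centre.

Ammonia is neutral; balancing the +3 overall charge requires Sc(III).
Sc sits in group 3, so the d-electron count is 3 − 3 = 0.
With 4 monodentate ligands the coordination number is 4.
A d⁰ ion has no crystal-field stabilisation preference between square planar and tetrahedral, so four ligands adopt the sterically favoured tetrahedral geometry.

tetrahedral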